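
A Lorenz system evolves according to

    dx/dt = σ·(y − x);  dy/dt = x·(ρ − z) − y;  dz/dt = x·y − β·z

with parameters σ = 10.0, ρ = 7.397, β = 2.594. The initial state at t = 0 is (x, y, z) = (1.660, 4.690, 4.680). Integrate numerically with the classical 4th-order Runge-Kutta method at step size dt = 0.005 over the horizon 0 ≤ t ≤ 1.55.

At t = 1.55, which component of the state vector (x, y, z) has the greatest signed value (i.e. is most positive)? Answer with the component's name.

largest component: z

t=0.000: state=(1.660, 4.690, 4.680)
step 1 (dt=0.005): k1=(30.300, -0.180, -4.355), k2=(29.538, 0.045, -3.972), k3=(29.563, 0.038, -3.982), k4=(28.824, 0.258, -3.609); state += dt/6·(k1+2k2+2k3+k4)
t=0.005: state=(1.808, 4.690, 4.660)
t=0.010: state=(1.948, 4.693, 4.644)
t=0.015: state=(2.082, 4.697, 4.631)
continuing one RK4 step at a time; state shown every 20 steps (Δt=0.1):
t=0.100: state=(3.656, 4.972, 4.815)
t=0.200: state=(4.645, 5.372, 5.649)
t=0.300: state=(5.147, 5.421, 6.727)
t=0.400: state=(5.187, 5.002, 7.591)
t=0.500: state=(4.827, 4.330, 7.920)
t=0.600: state=(4.279, 3.720, 7.713)
t=0.700: state=(3.772, 3.339, 7.187)
t=0.800: state=(3.435, 3.198, 6.569)
t=0.900: state=(3.296, 3.250, 6.015)
t=1.000: state=(3.332, 3.444, 5.612)
t=1.100: state=(3.506, 3.735, 5.410)
t=1.200: state=(3.774, 4.071, 5.428)
t=1.300: state=(4.079, 4.382, 5.657)
t=1.400: state=(4.354, 4.589, 6.041)
t=1.500: state=(4.527, 4.632, 6.476)
t=1.550: state=(4.560, 4.588, 6.672)
compare at T: x=4.560, y=4.588, z=6.672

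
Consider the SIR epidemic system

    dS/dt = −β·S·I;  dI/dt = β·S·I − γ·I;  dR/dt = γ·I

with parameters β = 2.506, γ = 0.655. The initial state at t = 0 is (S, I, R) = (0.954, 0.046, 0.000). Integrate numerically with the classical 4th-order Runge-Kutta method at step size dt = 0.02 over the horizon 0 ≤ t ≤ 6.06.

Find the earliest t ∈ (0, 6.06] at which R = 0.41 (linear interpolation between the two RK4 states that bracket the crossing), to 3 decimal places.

t=0.000: state=(0.954, 0.046, 0.000)
step 1 (dt=0.02): k1=(-0.110, 0.080, 0.030), k2=(-0.112, 0.081, 0.031), k3=(-0.112, 0.081, 0.031), k4=(-0.114, 0.082, 0.031); state += dt/6·(k1+2k2+2k3+k4)
t=0.020: state=(0.952, 0.048, 0.001)
t=0.040: state=(0.949, 0.049, 0.001)
t=0.060: state=(0.947, 0.051, 0.002)
continuing one RK4 step at a time; state shown every 10 steps (Δt=0.2):
t=0.200: state=(0.928, 0.065, 0.007)
t=0.400: state=(0.893, 0.090, 0.017)
t=0.600: state=(0.847, 0.122, 0.031)
t=0.800: state=(0.790, 0.161, 0.049)
t=1.000: state=(0.720, 0.206, 0.073)
t=1.200: state=(0.642, 0.255, 0.104)
t=1.400: state=(0.558, 0.302, 0.140)
t=1.600: state=(0.475, 0.343, 0.182)
t=1.800: state=(0.397, 0.374, 0.229)
t=2.000: state=(0.327, 0.393, 0.280)
t=2.200: state=(0.268, 0.400, 0.332)
t=2.400: state=(0.219, 0.396, 0.384)
t=2.500: state=(0.199, 0.391, 0.410)
next step: t=2.520: state=(0.195, 0.390, 0.415) — R has crossed 0.41
linear interpolation between t=2.500 (0.40997) and t=2.520 (0.41509) → t≈2.500

t = 2.500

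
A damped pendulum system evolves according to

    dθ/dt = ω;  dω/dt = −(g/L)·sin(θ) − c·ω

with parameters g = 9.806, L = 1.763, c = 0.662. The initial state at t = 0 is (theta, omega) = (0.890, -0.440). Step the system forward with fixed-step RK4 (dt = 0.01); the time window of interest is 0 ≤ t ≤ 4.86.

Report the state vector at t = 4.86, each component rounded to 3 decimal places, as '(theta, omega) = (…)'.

t=0.000: state=(0.890, -0.440)
step 1 (dt=0.01): k1=(-0.440, -4.031), k2=(-0.460, -4.010), k3=(-0.460, -4.010), k4=(-0.480, -3.988); state += dt/6·(k1+2k2+2k3+k4)
t=0.010: state=(0.885, -0.480)
t=0.020: state=(0.880, -0.520)
t=0.030: state=(0.875, -0.559)
continuing one RK4 step at a time; state shown every 20 steps (Δt=0.2):
t=0.200: state=(0.728, -1.146)
t=0.400: state=(0.450, -1.584)
t=0.600: state=(0.118, -1.676)
t=0.800: state=(-0.197, -1.418)
t=1.000: state=(-0.433, -0.909)
t=1.200: state=(-0.554, -0.293)
t=1.400: state=(-0.552, 0.299)
t=1.600: state=(-0.443, 0.765)
t=1.800: state=(-0.259, 1.030)
t=2.000: state=(-0.046, 1.059)
t=2.200: state=(0.149, 0.868)
t=2.400: state=(0.291, 0.526)
t=2.600: state=(0.356, 0.123)
t=2.800: state=(0.341, -0.255)
t=3.000: state=(0.260, -0.536)
t=3.200: state=(0.137, -0.675)
t=3.400: state=(0.001, -0.661)
t=3.600: state=(-0.119, -0.514)
t=3.800: state=(-0.199, -0.280)
t=4.000: state=(-0.229, -0.019)
t=4.200: state=(-0.209, 0.213)
t=4.400: state=(-0.149, 0.374)
t=4.600: state=(-0.066, 0.439)
t=4.800: state=(0.020, 0.407)
t=4.860: state=(0.044, 0.380)

(theta, omega) = (0.044, 0.380)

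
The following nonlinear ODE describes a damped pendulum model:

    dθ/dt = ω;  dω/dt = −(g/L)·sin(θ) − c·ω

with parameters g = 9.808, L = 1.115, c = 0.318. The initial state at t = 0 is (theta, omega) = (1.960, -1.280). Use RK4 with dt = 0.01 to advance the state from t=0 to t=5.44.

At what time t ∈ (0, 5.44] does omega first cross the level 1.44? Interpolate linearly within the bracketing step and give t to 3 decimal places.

t=0.000: state=(1.960, -1.280)
step 1 (dt=0.01): k1=(-1.280, -7.732), k2=(-1.319, -7.740), k3=(-1.319, -7.741), k4=(-1.357, -7.750); state += dt/6·(k1+2k2+2k3+k4)
t=0.010: state=(1.947, -1.357)
t=0.020: state=(1.933, -1.435)
t=0.030: state=(1.918, -1.513)
continuing one RK4 step at a time; state shown every 20 steps (Δt=0.2):
t=0.200: state=(1.547, -2.857)
t=0.400: state=(0.828, -4.240)
t=0.600: state=(-0.079, -4.583)
t=0.800: state=(-0.905, -3.484)
t=1.000: state=(-1.428, -1.700)
t=1.200: state=(-1.585, 0.107)
t=1.350: state=(-1.472, 1.389)
next step: t=1.360: state=(-1.458, 1.472) — omega has crossed 1.44
linear interpolation between t=1.350 (1.38908) and t=1.360 (1.47200) → t≈1.356

t = 1.356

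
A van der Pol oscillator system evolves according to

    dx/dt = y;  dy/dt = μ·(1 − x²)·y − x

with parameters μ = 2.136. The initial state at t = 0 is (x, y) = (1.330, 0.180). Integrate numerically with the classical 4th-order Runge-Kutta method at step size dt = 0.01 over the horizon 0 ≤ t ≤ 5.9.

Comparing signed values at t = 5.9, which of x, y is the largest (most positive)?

t=0.000: state=(1.330, 0.180)
step 1 (dt=0.01): k1=(0.180, -1.626), k2=(0.172, -1.614), k3=(0.172, -1.614), k4=(0.164, -1.602); state += dt/6·(k1+2k2+2k3+k4)
t=0.010: state=(1.332, 0.164)
t=0.020: state=(1.333, 0.148)
t=0.030: state=(1.335, 0.132)
continuing one RK4 step at a time; state shown every 20 steps (Δt=0.2):
t=0.200: state=(1.337, -0.099)
t=0.400: state=(1.296, -0.299)
t=0.600: state=(1.220, -0.456)
t=0.800: state=(1.114, -0.608)
t=1.000: state=(0.975, -0.790)
t=1.200: state=(0.792, -1.052)
t=1.400: state=(0.543, -1.479)
t=1.600: state=(0.180, -2.220)
t=1.800: state=(-0.372, -3.343)
t=2.000: state=(-1.120, -3.829)
t=2.200: state=(-1.741, -2.108)
t=2.400: state=(-1.978, -0.480)
t=2.600: state=(-2.006, 0.092)
t=2.800: state=(-1.968, 0.253)
t=3.000: state=(-1.911, 0.306)
t=3.200: state=(-1.847, 0.335)
t=3.400: state=(-1.778, 0.359)
t=3.600: state=(-1.703, 0.385)
t=3.800: state=(-1.623, 0.416)
t=4.000: state=(-1.536, 0.454)
t=4.200: state=(-1.441, 0.504)
t=4.400: state=(-1.334, 0.570)
t=4.600: state=(-1.211, 0.662)
t=4.800: state=(-1.066, 0.798)
t=5.000: state=(-0.887, 1.011)
t=5.200: state=(-0.652, 1.368)
t=5.400: state=(-0.322, 2.000)
t=5.600: state=(0.177, 3.055)
t=5.800: state=(0.898, 3.979)
t=5.900: state=(1.287, 3.698)
compare at T: x=1.287, y=3.698

largest component: y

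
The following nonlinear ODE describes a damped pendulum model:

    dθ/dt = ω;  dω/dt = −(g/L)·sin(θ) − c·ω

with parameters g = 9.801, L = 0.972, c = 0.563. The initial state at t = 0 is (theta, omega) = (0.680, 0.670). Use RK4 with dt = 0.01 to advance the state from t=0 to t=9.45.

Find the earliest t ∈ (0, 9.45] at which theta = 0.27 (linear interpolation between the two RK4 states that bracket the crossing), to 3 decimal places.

t=0.000: state=(0.680, 0.670)
step 1 (dt=0.01): k1=(0.670, -6.718), k2=(0.636, -6.725), k3=(0.636, -6.724), k4=(0.603, -6.729); state += dt/6·(k1+2k2+2k3+k4)
t=0.010: state=(0.686, 0.603)
t=0.020: state=(0.692, 0.535)
t=0.030: state=(0.697, 0.468)
continuing one RK4 step at a time; state shown every 50 steps (Δt=0.5):
t=0.500: state=(0.273, -1.867)
next step: t=0.510: state=(0.255, -1.882) — theta has crossed 0.27
linear interpolation between t=0.500 (0.27348) and t=0.510 (0.25473) → t≈0.502

t = 0.502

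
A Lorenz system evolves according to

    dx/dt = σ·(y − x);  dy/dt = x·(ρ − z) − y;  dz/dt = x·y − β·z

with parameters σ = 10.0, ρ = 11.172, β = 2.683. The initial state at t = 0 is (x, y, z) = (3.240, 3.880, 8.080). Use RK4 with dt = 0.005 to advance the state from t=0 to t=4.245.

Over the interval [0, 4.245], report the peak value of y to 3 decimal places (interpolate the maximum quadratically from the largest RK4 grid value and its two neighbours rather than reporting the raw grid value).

t=0.000: state=(3.240, 3.880, 8.080)
step 1 (dt=0.005): k1=(6.400, 6.138, -9.107), k2=(6.393, 6.246, -8.934), k3=(6.396, 6.245, -8.935), k4=(6.392, 6.352, -8.761); state += dt/6·(k1+2k2+2k3+k4)
t=0.005: state=(3.272, 3.911, 8.035)
t=0.010: state=(3.304, 3.944, 7.992)
t=0.015: state=(3.336, 3.977, 7.951)
continuing one RK4 step at a time; state shown every 40 steps (Δt=0.2):
t=0.200: state=(4.780, 5.723, 7.754)
t=0.400: state=(6.453, 6.903, 10.447)
t=0.600: state=(5.930, 5.110, 12.126)
t=0.800: state=(4.409, 3.930, 10.461)
t=1.000: state=(4.227, 4.487, 8.792)
t=1.200: state=(5.184, 5.779, 8.923)
t=1.400: state=(6.038, 6.149, 10.666)
t=1.600: state=(5.522, 5.020, 11.304)
t=1.800: state=(4.677, 4.442, 10.188)
t=2.000: state=(4.697, 4.925, 9.269)
t=2.200: state=(5.354, 5.698, 9.611)
t=2.400: state=(5.720, 5.686, 10.650)
t=2.600: state=(5.300, 5.000, 10.786)
t=2.800: state=(4.858, 4.768, 10.049)
t=3.000: state=(4.974, 5.153, 9.609)
t=3.200: state=(5.387, 5.564, 9.972)
t=3.400: state=(5.502, 5.428, 10.540)
t=3.600: state=(5.204, 5.032, 10.477)
t=3.800: state=(4.992, 4.975, 10.015)
t=4.000: state=(5.124, 5.250, 9.844)
t=4.200: state=(5.363, 5.442, 10.138)
t=4.245: state=(5.391, 5.436, 10.225)
largest grid value and its neighbours: y(0.375)=6.92670, y(0.380)=6.92697, y(0.385)=6.92472
parabola through these three points peaks at t≈0.378 with y≈6.92716

max y = 6.927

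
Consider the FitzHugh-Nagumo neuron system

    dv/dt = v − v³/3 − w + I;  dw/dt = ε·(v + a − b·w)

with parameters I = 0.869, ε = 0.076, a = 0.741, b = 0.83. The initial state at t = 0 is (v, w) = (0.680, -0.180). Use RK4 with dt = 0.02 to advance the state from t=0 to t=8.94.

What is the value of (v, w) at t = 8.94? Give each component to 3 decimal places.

t=0.000: state=(0.680, -0.180)
step 1 (dt=0.02): k1=(1.624, 0.119), k2=(1.632, 0.121), k3=(1.632, 0.121), k4=(1.639, 0.122); state += dt/6·(k1+2k2+2k3+k4)
t=0.020: state=(0.713, -0.178)
t=0.040: state=(0.746, -0.175)
t=0.060: state=(0.779, -0.173)
continuing one RK4 step at a time; state shown every 25 steps (Δt=0.5):
t=0.500: state=(1.486, -0.106)
t=1.000: state=(1.923, -0.009)
t=1.500: state=(2.021, 0.093)
t=2.000: state=(2.017, 0.193)
t=2.500: state=(1.990, 0.290)
t=3.000: state=(1.960, 0.383)
t=3.500: state=(1.928, 0.471)
t=4.000: state=(1.896, 0.556)
t=4.500: state=(1.864, 0.637)
t=5.000: state=(1.833, 0.714)
t=5.500: state=(1.801, 0.787)
t=6.000: state=(1.769, 0.857)
t=6.500: state=(1.737, 0.924)
t=7.000: state=(1.704, 0.987)
t=7.500: state=(1.672, 1.048)
t=8.000: state=(1.640, 1.105)
t=8.500: state=(1.607, 1.159)
t=8.940: state=(1.578, 1.204)

(v, w) = (1.578, 1.204)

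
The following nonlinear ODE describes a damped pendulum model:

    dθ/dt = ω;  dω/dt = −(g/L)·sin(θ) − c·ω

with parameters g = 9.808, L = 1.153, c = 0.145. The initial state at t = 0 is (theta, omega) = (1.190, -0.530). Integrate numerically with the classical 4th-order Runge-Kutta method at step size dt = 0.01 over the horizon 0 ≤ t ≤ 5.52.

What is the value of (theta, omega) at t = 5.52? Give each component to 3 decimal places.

t=0.000: state=(1.190, -0.530)
step 1 (dt=0.01): k1=(-0.530, -7.820), k2=(-0.569, -7.806), k3=(-0.569, -7.806), k4=(-0.608, -7.791); state += dt/6·(k1+2k2+2k3+k4)
t=0.010: state=(1.184, -0.608)
t=0.020: state=(1.178, -0.686)
t=0.030: state=(1.171, -0.763)
continuing one RK4 step at a time; state shown every 20 steps (Δt=0.2):
t=0.200: state=(0.933, -1.994)
t=0.400: state=(0.423, -2.997)
t=0.600: state=(-0.204, -3.092)
t=0.800: state=(-0.748, -2.221)
t=1.000: state=(-1.057, -0.822)
t=1.200: state=(-1.070, 0.688)
t=1.400: state=(-0.793, 2.031)
t=1.600: state=(-0.293, 2.848)
t=1.800: state=(0.285, 2.768)
t=2.000: state=(0.757, 1.838)
t=2.200: state=(0.992, 0.477)
t=2.400: state=(0.944, -0.940)
t=2.600: state=(0.632, -2.119)
t=2.800: state=(0.137, -2.694)
t=3.000: state=(-0.387, -2.400)
t=3.200: state=(-0.775, -1.392)
t=3.400: state=(-0.923, -0.071)
t=3.600: state=(-0.804, 1.229)
t=3.800: state=(-0.454, 2.196)
t=4.000: state=(0.028, 2.489)
t=4.200: state=(0.488, 1.979)
t=4.400: state=(0.782, 0.906)
t=4.600: state=(0.837, -0.358)
t=4.800: state=(0.647, -1.502)
t=5.000: state=(0.266, -2.210)
t=5.200: state=(-0.189, -2.208)
t=5.400: state=(-0.570, -1.508)
t=5.520: state=(-0.714, -0.871)

(theta, omega) = (-0.714, -0.871)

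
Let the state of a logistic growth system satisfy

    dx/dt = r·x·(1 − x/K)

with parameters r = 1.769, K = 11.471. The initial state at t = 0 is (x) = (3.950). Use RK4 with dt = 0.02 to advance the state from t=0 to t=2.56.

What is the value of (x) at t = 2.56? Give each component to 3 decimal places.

(x) = (11.240)

t=0.000: state=(3.950)
step 1 (dt=0.02): k1=(4.581), k2=(4.606), k3=(4.606), k4=(4.631); state += dt/6·(k1+2k2+2k3+k4)
t=0.020: state=(4.042)
t=0.040: state=(4.135)
t=0.060: state=(4.229)
continuing one RK4 step at a time; state shown every 5 steps (Δt=0.1):
t=0.100: state=(4.420)
t=0.200: state=(4.909)
t=0.300: state=(5.411)
t=0.400: state=(5.918)
t=0.500: state=(6.422)
t=0.600: state=(6.915)
t=0.700: state=(7.391)
t=0.800: state=(7.844)
t=0.900: state=(8.268)
t=1.000: state=(8.660)
t=1.100: state=(9.018)
t=1.200: state=(9.342)
t=1.300: state=(9.632)
t=1.400: state=(9.889)
t=1.500: state=(10.115)
t=1.600: state=(10.313)
t=1.700: state=(10.484)
t=1.800: state=(10.633)
t=1.900: state=(10.760)
t=2.000: state=(10.869)
t=2.100: state=(10.963)
t=2.200: state=(11.042)
t=2.300: state=(11.109)
t=2.400: state=(11.166)
t=2.500: state=(11.215)
t=2.560: state=(11.240)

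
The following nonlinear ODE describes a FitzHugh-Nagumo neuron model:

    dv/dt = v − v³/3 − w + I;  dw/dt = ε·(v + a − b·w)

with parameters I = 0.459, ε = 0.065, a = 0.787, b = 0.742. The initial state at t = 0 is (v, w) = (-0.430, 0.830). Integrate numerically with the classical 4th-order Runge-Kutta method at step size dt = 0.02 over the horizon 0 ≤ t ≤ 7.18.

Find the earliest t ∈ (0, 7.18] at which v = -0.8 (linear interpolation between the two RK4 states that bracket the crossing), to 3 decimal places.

t = 0.415

t=0.000: state=(-0.430, 0.830)
step 1 (dt=0.02): k1=(-0.774, -0.017), k2=(-0.781, -0.017), k3=(-0.781, -0.017), k4=(-0.787, -0.018); state += dt/6·(k1+2k2+2k3+k4)
t=0.020: state=(-0.446, 0.830)
t=0.040: state=(-0.461, 0.829)
t=0.060: state=(-0.478, 0.829)
t=0.400: state=(-0.785, 0.819)
next step: t=0.420: state=(-0.805, 0.818) — v has crossed -0.8
linear interpolation between t=0.400 (-0.78527) and t=0.420 (-0.80501) → t≈0.415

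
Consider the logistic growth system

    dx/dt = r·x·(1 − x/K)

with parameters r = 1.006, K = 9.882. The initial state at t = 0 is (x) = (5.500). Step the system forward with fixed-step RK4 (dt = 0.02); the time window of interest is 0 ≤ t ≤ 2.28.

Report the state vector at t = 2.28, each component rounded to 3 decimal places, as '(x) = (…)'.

t=0.000: state=(5.500)
step 1 (dt=0.02): k1=(2.454), k2=(2.451), k3=(2.451), k4=(2.448); state += dt/6·(k1+2k2+2k3+k4)
t=0.020: state=(5.549)
t=0.040: state=(5.598)
t=0.060: state=(5.647)
continuing one RK4 step at a time; state shown every 5 steps (Δt=0.1):
t=0.100: state=(5.744)
t=0.200: state=(5.984)
t=0.300: state=(6.218)
t=0.400: state=(6.447)
t=0.500: state=(6.669)
t=0.600: state=(6.883)
t=0.700: state=(7.089)
t=0.800: state=(7.286)
t=0.900: state=(7.474)
t=1.000: state=(7.652)
t=1.100: state=(7.821)
t=1.200: state=(7.981)
t=1.300: state=(8.130)
t=1.400: state=(8.271)
t=1.500: state=(8.402)
t=1.600: state=(8.524)
t=1.700: state=(8.638)
t=1.800: state=(8.743)
t=1.900: state=(8.840)
t=2.000: state=(8.931)
t=2.100: state=(9.014)
t=2.200: state=(9.090)
t=2.280: state=(9.147)

(x) = (9.147)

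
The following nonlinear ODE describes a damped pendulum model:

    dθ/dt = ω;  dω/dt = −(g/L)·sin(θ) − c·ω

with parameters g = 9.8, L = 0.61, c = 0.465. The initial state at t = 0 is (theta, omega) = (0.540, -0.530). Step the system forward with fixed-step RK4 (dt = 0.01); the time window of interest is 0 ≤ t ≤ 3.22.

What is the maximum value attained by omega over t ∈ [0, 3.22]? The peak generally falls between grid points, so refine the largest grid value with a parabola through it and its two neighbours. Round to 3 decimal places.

t=0.000: state=(0.540, -0.530)
step 1 (dt=0.01): k1=(-0.530, -8.013), k2=(-0.570, -7.958), k3=(-0.570, -7.956), k4=(-0.610, -7.898); state += dt/6·(k1+2k2+2k3+k4)
t=0.010: state=(0.534, -0.610)
t=0.020: state=(0.528, -0.688)
t=0.030: state=(0.521, -0.765)
continuing one RK4 step at a time; state shown every 20 steps (Δt=0.2):
t=0.200: state=(0.295, -1.777)
t=0.400: state=(-0.096, -1.921)
t=0.600: state=(-0.397, -0.949)
t=0.800: state=(-0.446, 0.458)
t=1.000: state=(-0.239, 1.492)
t=1.200: state=(0.087, 1.590)
t=1.400: state=(0.334, 0.763)
t=1.600: state=(0.368, -0.417)
t=1.800: state=(0.190, -1.261)
t=2.000: state=(-0.082, -1.309)
t=2.200: state=(-0.282, -0.597)
t=2.400: state=(-0.303, 0.389)
t=2.600: state=(-0.147, 1.069)
t=2.800: state=(0.079, 1.074)
t=3.000: state=(0.240, 0.457)
t=3.200: state=(0.248, -0.366)
t=3.220: state=(0.240, -0.439)
largest grid value and its neighbours: omega(1.110)=1.67742, omega(1.120)=1.67824, omega(1.130)=1.67636
parabola through these three points peaks at t≈1.118 with omega≈1.67829

max omega = 1.678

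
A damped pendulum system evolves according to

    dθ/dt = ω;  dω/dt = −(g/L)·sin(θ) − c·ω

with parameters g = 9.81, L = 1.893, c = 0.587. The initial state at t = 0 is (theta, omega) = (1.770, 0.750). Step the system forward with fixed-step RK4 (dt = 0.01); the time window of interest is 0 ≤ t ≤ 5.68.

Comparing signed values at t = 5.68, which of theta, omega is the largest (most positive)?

t=0.000: state=(1.770, 0.750)
step 1 (dt=0.01): k1=(0.750, -5.520), k2=(0.722, -5.500), k3=(0.723, -5.500), k4=(0.695, -5.480); state += dt/6·(k1+2k2+2k3+k4)
t=0.010: state=(1.777, 0.695)
t=0.020: state=(1.784, 0.640)
t=0.030: state=(1.790, 0.586)
continuing one RK4 step at a time; state shown every 20 steps (Δt=0.2):
t=0.200: state=(1.814, -0.283)
t=0.400: state=(1.664, -1.213)
t=0.600: state=(1.335, -2.050)
t=0.800: state=(0.857, -2.687)
t=1.000: state=(0.288, -2.910)
t=1.200: state=(-0.270, -2.586)
t=1.400: state=(-0.717, -1.826)
t=1.600: state=(-0.988, -0.878)
t=1.800: state=(-1.068, 0.065)
t=2.000: state=(-0.970, 0.897)
t=2.200: state=(-0.723, 1.533)
t=2.400: state=(-0.376, 1.873)
t=2.600: state=(0.002, 1.843)
t=2.800: state=(0.337, 1.465)
t=3.000: state=(0.573, 0.863)
t=3.200: state=(0.678, 0.186)
t=3.400: state=(0.650, -0.445)
t=3.600: state=(0.509, -0.937)
t=3.800: state=(0.290, -1.215)
t=4.000: state=(0.040, -1.238)
t=4.200: state=(-0.189, -1.023)
t=4.400: state=(-0.358, -0.638)
t=4.600: state=(-0.440, -0.180)
t=4.800: state=(-0.431, 0.259)
t=5.000: state=(-0.343, 0.603)
t=5.200: state=(-0.200, 0.800)
t=5.400: state=(-0.034, 0.824)
t=5.600: state=(0.119, 0.687)
t=5.680: state=(0.171, 0.597)
compare at T: theta=0.171, omega=0.597

largest component: omega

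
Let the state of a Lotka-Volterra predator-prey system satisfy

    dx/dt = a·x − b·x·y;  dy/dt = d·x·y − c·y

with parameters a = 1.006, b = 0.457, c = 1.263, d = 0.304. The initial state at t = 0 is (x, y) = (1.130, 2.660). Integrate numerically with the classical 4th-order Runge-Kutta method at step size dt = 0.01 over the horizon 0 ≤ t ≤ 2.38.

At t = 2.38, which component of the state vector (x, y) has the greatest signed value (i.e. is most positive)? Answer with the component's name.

t=0.000: state=(1.130, 2.660)
step 1 (dt=0.01): k1=(-0.237, -2.446), k2=(-0.230, -2.436), k3=(-0.230, -2.436), k4=(-0.224, -2.425); state += dt/6·(k1+2k2+2k3+k4)
t=0.010: state=(1.128, 2.636)
t=0.020: state=(1.126, 2.611)
t=0.030: state=(1.123, 2.588)
continuing one RK4 step at a time; state shown every 10 steps (Δt=0.1):
t=0.100: state=(1.113, 2.426)
t=0.200: state=(1.107, 2.211)
t=0.300: state=(1.111, 2.016)
t=0.400: state=(1.125, 1.838)
t=0.500: state=(1.149, 1.677)
t=0.600: state=(1.180, 1.531)
t=0.700: state=(1.221, 1.399)
t=0.800: state=(1.270, 1.281)
t=0.900: state=(1.328, 1.174)
t=1.000: state=(1.395, 1.079)
t=1.100: state=(1.471, 0.993)
t=1.200: state=(1.557, 0.916)
t=1.300: state=(1.654, 0.848)
t=1.400: state=(1.762, 0.787)
t=1.500: state=(1.882, 0.733)
t=1.600: state=(2.015, 0.686)
t=1.700: state=(2.162, 0.644)
t=1.800: state=(2.323, 0.608)
t=1.900: state=(2.500, 0.576)
t=2.000: state=(2.695, 0.550)
t=2.100: state=(2.908, 0.527)
t=2.200: state=(3.140, 0.510)
t=2.300: state=(3.394, 0.496)
t=2.380: state=(3.612, 0.488)
compare at T: x=3.612, y=0.488

largest component: x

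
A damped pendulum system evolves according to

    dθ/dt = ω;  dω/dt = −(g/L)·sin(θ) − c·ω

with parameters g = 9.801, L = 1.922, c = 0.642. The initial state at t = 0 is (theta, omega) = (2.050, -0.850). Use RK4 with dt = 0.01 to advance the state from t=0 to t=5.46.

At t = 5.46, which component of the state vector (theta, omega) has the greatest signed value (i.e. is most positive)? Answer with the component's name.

t=0.000: state=(2.050, -0.850)
step 1 (dt=0.01): k1=(-0.850, -3.979), k2=(-0.870, -3.976), k3=(-0.870, -3.977), k4=(-0.890, -3.974); state += dt/6·(k1+2k2+2k3+k4)
t=0.010: state=(2.041, -0.890)
t=0.020: state=(2.032, -0.929)
t=0.030: state=(2.023, -0.969)
continuing one RK4 step at a time; state shown every 20 steps (Δt=0.2):
t=0.200: state=(1.801, -1.639)
t=0.400: state=(1.396, -2.392)
t=0.600: state=(0.856, -2.959)
t=0.800: state=(0.242, -3.090)
t=1.000: state=(-0.342, -2.658)
t=1.200: state=(-0.793, -1.813)
t=1.400: state=(-1.057, -0.821)
t=1.600: state=(-1.124, 0.134)
t=1.800: state=(-1.012, 0.962)
t=2.000: state=(-0.753, 1.588)
t=2.200: state=(-0.397, 1.915)
t=2.400: state=(-0.012, 1.873)
t=2.600: state=(0.329, 1.487)
t=2.800: state=(0.569, 0.883)
t=3.000: state=(0.678, 0.209)
t=3.200: state=(0.655, -0.416)
t=3.400: state=(0.521, -0.902)
t=3.600: state=(0.309, -1.180)
t=3.800: state=(0.065, -1.213)
t=4.000: state=(-0.161, -1.016)
t=4.200: state=(-0.330, -0.654)
t=4.400: state=(-0.418, -0.218)
t=4.600: state=(-0.418, 0.203)
t=4.800: state=(-0.342, 0.538)
t=5.000: state=(-0.212, 0.737)
t=5.200: state=(-0.058, 0.776)
t=5.400: state=(0.088, 0.665)
t=5.460: state=(0.126, 0.608)
compare at T: theta=0.126, omega=0.608

largest component: omega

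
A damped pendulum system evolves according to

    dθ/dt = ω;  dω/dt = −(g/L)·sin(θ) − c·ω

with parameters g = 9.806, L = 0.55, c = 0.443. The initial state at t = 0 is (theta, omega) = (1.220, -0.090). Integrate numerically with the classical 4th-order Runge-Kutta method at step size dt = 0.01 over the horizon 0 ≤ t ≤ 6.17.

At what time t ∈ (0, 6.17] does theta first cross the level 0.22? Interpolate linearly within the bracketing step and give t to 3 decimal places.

t = 0.370

t=0.000: state=(1.220, -0.090)
step 1 (dt=0.01): k1=(-0.090, -16.703), k2=(-0.174, -16.664), k3=(-0.173, -16.661), k4=(-0.257, -16.619); state += dt/6·(k1+2k2+2k3+k4)
t=0.010: state=(1.218, -0.257)
t=0.020: state=(1.215, -0.422)
t=0.030: state=(1.210, -0.587)
continuing one RK4 step at a time; state shown every 20 steps (Δt=0.2):
t=0.200: state=(0.886, -3.110)
t=0.370: state=(0.220, -4.426)
next step: t=0.380: state=(0.176, -4.441) — theta has crossed 0.22
linear interpolation between t=0.370 (0.22007) and t=0.380 (0.17573) → t≈0.370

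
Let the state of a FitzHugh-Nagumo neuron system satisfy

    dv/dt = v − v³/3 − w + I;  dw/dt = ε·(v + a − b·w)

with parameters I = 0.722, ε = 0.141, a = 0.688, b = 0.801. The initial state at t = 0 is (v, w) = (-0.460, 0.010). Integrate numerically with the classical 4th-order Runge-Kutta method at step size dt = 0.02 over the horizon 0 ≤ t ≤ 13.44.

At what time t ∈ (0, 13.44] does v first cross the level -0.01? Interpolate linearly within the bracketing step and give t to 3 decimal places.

t=0.000: state=(-0.460, 0.010)
step 1 (dt=0.02): k1=(0.284, 0.031), k2=(0.286, 0.031), k3=(0.286, 0.031), k4=(0.288, 0.032); state += dt/6·(k1+2k2+2k3+k4)
t=0.020: state=(-0.454, 0.011)
t=0.040: state=(-0.448, 0.011)
t=0.060: state=(-0.443, 0.012)
continuing one RK4 step at a time; state shown every 25 steps (Δt=0.5):
t=0.500: state=(-0.289, 0.031)
t=1.000: state=(-0.035, 0.064)
t=1.020: state=(-0.023, 0.066)
next step: t=1.040: state=(-0.010, 0.068) — v has crossed -0.01
linear interpolation between t=1.020 (-0.02273) and t=1.040 (-0.00996) → t≈1.040

t = 1.040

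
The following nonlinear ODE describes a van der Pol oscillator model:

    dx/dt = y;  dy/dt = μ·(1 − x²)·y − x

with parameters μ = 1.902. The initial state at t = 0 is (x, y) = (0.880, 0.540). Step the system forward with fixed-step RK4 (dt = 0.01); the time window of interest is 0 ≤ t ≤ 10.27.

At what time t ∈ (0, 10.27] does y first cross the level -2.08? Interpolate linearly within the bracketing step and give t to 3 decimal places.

t=0.000: state=(0.880, 0.540)
step 1 (dt=0.01): k1=(0.540, -0.648), k2=(0.537, -0.657), k3=(0.537, -0.657), k4=(0.533, -0.666); state += dt/6·(k1+2k2+2k3+k4)
t=0.010: state=(0.885, 0.533)
t=0.020: state=(0.891, 0.527)
t=0.030: state=(0.896, 0.520)
continuing one RK4 step at a time; state shown every 50 steps (Δt=0.5):
t=0.500: state=(1.041, 0.073)
t=1.000: state=(0.949, -0.437)
t=1.500: state=(0.580, -1.117)
t=1.830: state=(0.072, -2.076)
next step: t=1.840: state=(0.051, -2.117) — y has crossed -2.08
linear interpolation between t=1.830 (-2.07635) and t=1.840 (-2.11669) → t≈1.831

t = 1.831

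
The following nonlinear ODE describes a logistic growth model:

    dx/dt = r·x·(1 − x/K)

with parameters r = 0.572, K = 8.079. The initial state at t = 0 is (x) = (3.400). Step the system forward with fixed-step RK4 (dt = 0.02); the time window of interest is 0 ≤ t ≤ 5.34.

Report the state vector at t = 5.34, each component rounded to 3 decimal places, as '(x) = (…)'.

t=0.000: state=(3.400)
step 1 (dt=0.02): k1=(1.126), k2=(1.127), k3=(1.127), k4=(1.128); state += dt/6·(k1+2k2+2k3+k4)
t=0.020: state=(3.423)
t=0.040: state=(3.445)
t=0.060: state=(3.468)
continuing one RK4 step at a time; state shown every 10 steps (Δt=0.2):
t=0.200: state=(3.627)
t=0.400: state=(3.857)
t=0.600: state=(4.088)
t=0.800: state=(4.318)
t=1.000: state=(4.547)
t=1.200: state=(4.773)
t=1.400: state=(4.994)
t=1.600: state=(5.209)
t=1.800: state=(5.417)
t=2.000: state=(5.617)
t=2.200: state=(5.808)
t=2.400: state=(5.990)
t=2.600: state=(6.162)
t=2.800: state=(6.325)
t=3.000: state=(6.477)
t=3.200: state=(6.619)
t=3.400: state=(6.750)
t=3.600: state=(6.873)
t=3.800: state=(6.985)
t=4.000: state=(7.089)
t=4.200: state=(7.184)
t=4.400: state=(7.271)
t=4.600: state=(7.351)
t=4.800: state=(7.423)
t=5.000: state=(7.489)
t=5.200: state=(7.548)
t=5.340: state=(7.587)

(x) = (7.587)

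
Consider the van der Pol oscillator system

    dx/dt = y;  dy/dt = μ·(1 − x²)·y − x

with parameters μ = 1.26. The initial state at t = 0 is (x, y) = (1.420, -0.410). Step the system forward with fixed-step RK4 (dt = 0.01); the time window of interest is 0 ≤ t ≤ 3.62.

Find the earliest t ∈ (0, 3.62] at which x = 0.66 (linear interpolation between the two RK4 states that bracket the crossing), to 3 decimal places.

t=0.000: state=(1.420, -0.410)
step 1 (dt=0.01): k1=(-0.410, -0.895), k2=(-0.414, -0.890), k3=(-0.414, -0.890), k4=(-0.419, -0.886); state += dt/6·(k1+2k2+2k3+k4)
t=0.010: state=(1.416, -0.419)
t=0.020: state=(1.412, -0.428)
t=0.030: state=(1.407, -0.436)
continuing one RK4 step at a time; state shown every 20 steps (Δt=0.2):
t=0.200: state=(1.321, -0.575)
t=0.400: state=(1.191, -0.732)
t=0.600: state=(1.027, -0.906)
t=0.800: state=(0.825, -1.128)
t=0.930: state=(0.667, -1.313)
next step: t=0.940: state=(0.654, -1.329) — x has crossed 0.66
linear interpolation between t=0.930 (0.66671) and t=0.940 (0.65351) → t≈0.935

t = 0.935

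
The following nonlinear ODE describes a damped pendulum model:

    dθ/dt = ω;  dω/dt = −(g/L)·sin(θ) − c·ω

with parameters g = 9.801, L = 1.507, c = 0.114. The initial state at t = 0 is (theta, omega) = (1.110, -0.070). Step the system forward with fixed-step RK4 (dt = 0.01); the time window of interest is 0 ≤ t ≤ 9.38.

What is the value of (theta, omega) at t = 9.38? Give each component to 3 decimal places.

(theta, omega) = (-0.435, 1.180)

t=0.000: state=(1.110, -0.070)
step 1 (dt=0.01): k1=(-0.070, -5.817), k2=(-0.099, -5.813), k3=(-0.099, -5.813), k4=(-0.128, -5.808); state += dt/6·(k1+2k2+2k3+k4)
t=0.010: state=(1.109, -0.128)
t=0.020: state=(1.107, -0.186)
t=0.030: state=(1.105, -0.244)
continuing one RK4 step at a time; state shown every 50 steps (Δt=0.5):
t=0.500: state=(0.419, -2.414)
t=1.000: state=(-0.755, -1.670)
t=1.500: state=(-0.930, 0.999)
t=2.000: state=(0.040, 2.403)
t=2.500: state=(0.905, 0.665)
t=3.000: state=(0.601, -1.742)
t=3.500: state=(-0.447, -1.880)
t=4.000: state=(-0.863, 0.367)
t=4.500: state=(-0.172, 2.060)
t=5.000: state=(0.703, 0.993)
t=5.500: state=(0.629, -1.238)
t=6.000: state=(-0.251, -1.804)
t=6.500: state=(-0.753, 0.014)
t=7.000: state=(-0.258, 1.715)
t=7.500: state=(0.548, 1.080)
t=8.000: state=(0.592, -0.904)
t=8.500: state=(-0.140, -1.629)
t=9.000: state=(-0.646, -0.154)
t=9.380: state=(-0.435, 1.180)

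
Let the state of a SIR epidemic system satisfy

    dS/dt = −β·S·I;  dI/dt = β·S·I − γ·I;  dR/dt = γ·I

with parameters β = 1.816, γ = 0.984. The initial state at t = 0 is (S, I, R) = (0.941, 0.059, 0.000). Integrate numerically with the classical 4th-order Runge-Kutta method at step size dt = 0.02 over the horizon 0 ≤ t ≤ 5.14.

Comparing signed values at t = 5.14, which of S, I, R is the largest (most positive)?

t=0.000: state=(0.941, 0.059, 0.000)
step 1 (dt=0.02): k1=(-0.101, 0.043, 0.058), k2=(-0.101, 0.043, 0.058), k3=(-0.101, 0.043, 0.058), k4=(-0.102, 0.043, 0.059); state += dt/6·(k1+2k2+2k3+k4)
t=0.020: state=(0.939, 0.060, 0.001)
t=0.040: state=(0.937, 0.061, 0.002)
t=0.060: state=(0.935, 0.062, 0.004)
continuing one RK4 step at a time; state shown every 10 steps (Δt=0.2):
t=0.200: state=(0.920, 0.068, 0.012)
t=0.400: state=(0.896, 0.078, 0.027)
t=0.600: state=(0.869, 0.088, 0.043)
t=0.800: state=(0.840, 0.098, 0.061)
t=1.000: state=(0.809, 0.109, 0.082)
t=1.200: state=(0.776, 0.119, 0.104)
t=1.400: state=(0.742, 0.129, 0.129)
t=1.600: state=(0.707, 0.138, 0.155)
t=1.800: state=(0.671, 0.146, 0.183)
t=2.000: state=(0.636, 0.152, 0.212)
t=2.200: state=(0.601, 0.156, 0.243)
t=2.400: state=(0.568, 0.158, 0.274)
t=2.600: state=(0.536, 0.159, 0.305)
t=2.800: state=(0.506, 0.158, 0.336)
t=3.000: state=(0.478, 0.155, 0.367)
t=3.200: state=(0.452, 0.151, 0.397)
t=3.400: state=(0.429, 0.145, 0.426)
t=3.600: state=(0.407, 0.139, 0.454)
t=3.800: state=(0.387, 0.132, 0.481)
t=4.000: state=(0.370, 0.124, 0.506)
t=4.200: state=(0.354, 0.116, 0.530)
t=4.400: state=(0.340, 0.108, 0.552)
t=4.600: state=(0.327, 0.100, 0.572)
t=4.800: state=(0.316, 0.093, 0.591)
t=5.000: state=(0.306, 0.085, 0.609)
t=5.140: state=(0.300, 0.080, 0.620)
compare at T: S=0.300, I=0.080, R=0.620

largest component: R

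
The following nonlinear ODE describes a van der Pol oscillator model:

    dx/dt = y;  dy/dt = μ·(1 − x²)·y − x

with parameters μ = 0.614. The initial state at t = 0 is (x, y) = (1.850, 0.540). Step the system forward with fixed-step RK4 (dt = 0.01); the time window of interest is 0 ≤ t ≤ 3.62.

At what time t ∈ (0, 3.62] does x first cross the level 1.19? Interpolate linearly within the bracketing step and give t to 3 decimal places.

t = 1.325

t=0.000: state=(1.850, 0.540)
step 1 (dt=0.01): k1=(0.540, -2.653), k2=(0.527, -2.639), k3=(0.527, -2.639), k4=(0.514, -2.625); state += dt/6·(k1+2k2+2k3+k4)
t=0.010: state=(1.855, 0.514)
t=0.020: state=(1.860, 0.487)
t=0.030: state=(1.865, 0.462)
continuing one RK4 step at a time; state shown every 20 steps (Δt=0.2):
t=0.200: state=(1.909, 0.071)
t=0.400: state=(1.887, -0.274)
t=0.600: state=(1.806, -0.524)
t=0.800: state=(1.681, -0.717)
t=1.000: state=(1.520, -0.884)
t=1.200: state=(1.327, -1.047)
t=1.320: state=(1.196, -1.151)
next step: t=1.330: state=(1.184, -1.160) — x has crossed 1.19
linear interpolation between t=1.320 (1.19556) and t=1.330 (1.18401) → t≈1.325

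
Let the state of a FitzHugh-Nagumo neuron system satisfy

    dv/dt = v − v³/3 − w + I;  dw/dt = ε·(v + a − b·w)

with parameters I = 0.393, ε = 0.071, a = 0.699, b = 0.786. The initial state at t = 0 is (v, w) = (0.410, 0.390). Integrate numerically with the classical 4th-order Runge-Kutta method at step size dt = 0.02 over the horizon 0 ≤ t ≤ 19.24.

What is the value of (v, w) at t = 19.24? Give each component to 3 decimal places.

(v, w) = (-1.758, 0.400)

t=0.000: state=(0.410, 0.390)
step 1 (dt=0.02): k1=(0.390, 0.057), k2=(0.393, 0.057), k3=(0.393, 0.057), k4=(0.395, 0.057); state += dt/6·(k1+2k2+2k3+k4)
t=0.020: state=(0.418, 0.391)
t=0.040: state=(0.426, 0.392)
t=0.060: state=(0.434, 0.393)
continuing one RK4 step at a time; state shown every 50 steps (Δt=1):
t=1.000: state=(0.923, 0.462)
t=2.000: state=(1.407, 0.568)
t=3.000: state=(1.545, 0.689)
t=4.000: state=(1.517, 0.806)
t=5.000: state=(1.445, 0.913)
t=6.000: state=(1.359, 1.008)
t=7.000: state=(1.260, 1.092)
t=8.000: state=(1.145, 1.164)
t=9.000: state=(1.001, 1.224)
t=10.000: state=(0.803, 1.268)
t=11.000: state=(0.468, 1.293)
t=12.000: state=(-0.290, 1.281)
t=13.000: state=(-1.644, 1.191)
t=14.000: state=(-1.987, 1.044)
t=15.000: state=(-1.961, 0.899)
t=16.000: state=(-1.913, 0.765)
t=17.000: state=(-1.865, 0.641)
t=18.000: state=(-1.817, 0.528)
t=19.000: state=(-1.770, 0.423)
t=19.240: state=(-1.758, 0.400)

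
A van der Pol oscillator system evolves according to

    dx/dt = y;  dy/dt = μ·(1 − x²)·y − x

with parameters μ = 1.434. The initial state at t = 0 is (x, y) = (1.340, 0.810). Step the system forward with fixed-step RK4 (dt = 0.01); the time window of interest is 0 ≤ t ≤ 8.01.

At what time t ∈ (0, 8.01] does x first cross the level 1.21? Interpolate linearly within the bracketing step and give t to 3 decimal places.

t=0.000: state=(1.340, 0.810)
step 1 (dt=0.01): k1=(0.810, -2.264), k2=(0.799, -2.268), k3=(0.799, -2.267), k4=(0.787, -2.270); state += dt/6·(k1+2k2+2k3+k4)
t=0.010: state=(1.348, 0.787)
t=0.020: state=(1.356, 0.765)
t=0.030: state=(1.363, 0.742)
continuing one RK4 step at a time; state shown every 50 steps (Δt=0.5):
t=0.500: state=(1.487, -0.128)
t=1.000: state=(1.299, -0.579)
t=1.140: state=(1.211, -0.682)
next step: t=1.150: state=(1.204, -0.690) — x has crossed 1.21
linear interpolation between t=1.140 (1.21117) and t=1.150 (1.20431) → t≈1.142

t = 1.142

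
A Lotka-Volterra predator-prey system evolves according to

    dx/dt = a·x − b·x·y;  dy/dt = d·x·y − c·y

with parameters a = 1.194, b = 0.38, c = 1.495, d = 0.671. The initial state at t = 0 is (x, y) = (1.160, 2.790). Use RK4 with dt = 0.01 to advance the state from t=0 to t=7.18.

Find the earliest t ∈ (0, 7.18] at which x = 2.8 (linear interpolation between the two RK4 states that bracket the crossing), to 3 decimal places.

t=0.000: state=(1.160, 2.790)
step 1 (dt=0.01): k1=(0.155, -1.999), k2=(0.160, -1.991), k3=(0.160, -1.991), k4=(0.164, -1.982); state += dt/6·(k1+2k2+2k3+k4)
t=0.010: state=(1.162, 2.770)
t=0.020: state=(1.163, 2.750)
t=0.030: state=(1.165, 2.731)
continuing one RK4 step at a time; state shown every 25 steps (Δt=0.25):
t=0.250: state=(1.226, 2.344)
t=0.500: state=(1.346, 2.000)
t=0.750: state=(1.519, 1.748)
t=1.000: state=(1.749, 1.581)
t=1.250: state=(2.038, 1.494)
t=1.500: state=(2.386, 1.489)
t=1.750: state=(2.782, 1.579)
t=1.760: state=(2.799, 1.585)
next step: t=1.770: state=(2.815, 1.592) — x has crossed 2.8
linear interpolation between t=1.760 (2.79881) and t=1.770 (2.81538) → t≈1.761

t = 1.761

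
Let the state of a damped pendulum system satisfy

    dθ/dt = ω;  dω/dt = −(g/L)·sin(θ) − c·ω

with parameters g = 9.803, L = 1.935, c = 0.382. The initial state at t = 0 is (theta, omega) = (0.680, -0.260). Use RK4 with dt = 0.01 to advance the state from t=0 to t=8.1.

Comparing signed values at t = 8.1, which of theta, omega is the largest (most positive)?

largest component: omega

t=0.000: state=(0.680, -0.260)
step 1 (dt=0.01): k1=(-0.260, -3.086), k2=(-0.275, -3.075), k3=(-0.275, -3.075), k4=(-0.291, -3.064); state += dt/6·(k1+2k2+2k3+k4)
t=0.010: state=(0.677, -0.291)
t=0.020: state=(0.674, -0.321)
t=0.030: state=(0.671, -0.352)
continuing one RK4 step at a time; state shown every 50 steps (Δt=0.5):
t=0.500: state=(0.239, -1.304)
t=1.000: state=(-0.365, -0.869)
t=1.500: state=(-0.496, 0.355)
t=2.000: state=(-0.107, 1.021)
t=2.500: state=(0.323, 0.532)
t=3.000: state=(0.349, -0.408)
t=3.500: state=(0.015, -0.776)
t=4.000: state=(-0.276, -0.282)
t=4.500: state=(-0.234, 0.412)
t=5.000: state=(0.042, 0.566)
t=5.500: state=(0.226, 0.109)
t=6.000: state=(0.146, -0.380)
t=6.500: state=(-0.071, -0.393)
t=7.000: state=(-0.177, 0.002)
t=7.500: state=(-0.082, 0.327)
t=8.000: state=(0.081, 0.257)
t=8.100: state=(0.104, 0.201)
compare at T: theta=0.104, omega=0.201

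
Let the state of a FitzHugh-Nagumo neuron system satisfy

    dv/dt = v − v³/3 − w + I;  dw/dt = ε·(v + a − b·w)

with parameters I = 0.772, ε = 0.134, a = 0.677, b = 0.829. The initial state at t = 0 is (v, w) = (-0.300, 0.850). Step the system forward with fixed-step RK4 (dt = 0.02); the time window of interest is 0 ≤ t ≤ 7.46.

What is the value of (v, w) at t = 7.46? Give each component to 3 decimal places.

(v, w) = (-1.098, -0.028)

t=0.000: state=(-0.300, 0.850)
step 1 (dt=0.02): k1=(-0.369, -0.044), k2=(-0.372, -0.044), k3=(-0.372, -0.044), k4=(-0.375, -0.045); state += dt/6·(k1+2k2+2k3+k4)
t=0.020: state=(-0.307, 0.849)
t=0.040: state=(-0.315, 0.848)
t=0.060: state=(-0.323, 0.847)
continuing one RK4 step at a time; state shown every 25 steps (Δt=0.5):
t=0.500: state=(-0.523, 0.822)
t=1.000: state=(-0.819, 0.778)
t=1.500: state=(-1.136, 0.716)
t=2.000: state=(-1.381, 0.639)
t=2.500: state=(-1.507, 0.554)
t=3.000: state=(-1.544, 0.468)
t=3.500: state=(-1.532, 0.387)
t=4.000: state=(-1.497, 0.311)
t=4.500: state=(-1.452, 0.242)
t=5.000: state=(-1.400, 0.180)
t=5.500: state=(-1.345, 0.125)
t=6.000: state=(-1.287, 0.077)
t=6.500: state=(-1.226, 0.035)
t=7.000: state=(-1.162, -0.001)
t=7.460: state=(-1.098, -0.028)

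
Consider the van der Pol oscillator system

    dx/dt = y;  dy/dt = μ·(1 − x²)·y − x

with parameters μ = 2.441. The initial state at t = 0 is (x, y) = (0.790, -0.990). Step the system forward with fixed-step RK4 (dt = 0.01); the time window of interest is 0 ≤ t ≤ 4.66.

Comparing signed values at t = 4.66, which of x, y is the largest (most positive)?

largest component: y

t=0.000: state=(0.790, -0.990)
step 1 (dt=0.01): k1=(-0.990, -1.698), k2=(-0.998, -1.720), k3=(-0.999, -1.720), k4=(-1.007, -1.743); state += dt/6·(k1+2k2+2k3+k4)
t=0.010: state=(0.780, -1.007)
t=0.020: state=(0.770, -1.025)
t=0.030: state=(0.760, -1.043)
continuing one RK4 step at a time; state shown every 20 steps (Δt=0.2):
t=0.200: state=(0.551, -1.444)
t=0.400: state=(0.187, -2.278)
t=0.600: state=(-0.398, -3.633)
t=0.800: state=(-1.212, -4.064)
t=1.000: state=(-1.818, -1.793)
t=1.200: state=(-1.995, -0.262)
t=1.400: state=(-1.997, 0.150)
t=1.600: state=(-1.955, 0.248)
t=1.800: state=(-1.902, 0.280)
t=2.000: state=(-1.844, 0.300)
t=2.200: state=(-1.782, 0.318)
t=2.400: state=(-1.717, 0.338)
t=2.600: state=(-1.647, 0.362)
t=2.800: state=(-1.571, 0.392)
t=3.000: state=(-1.489, 0.430)
t=3.200: state=(-1.399, 0.478)
t=3.400: state=(-1.297, 0.545)
t=3.600: state=(-1.179, 0.639)
t=3.800: state=(-1.038, 0.782)
t=4.000: state=(-0.860, 1.015)
t=4.200: state=(-0.620, 1.426)
t=4.400: state=(-0.266, 2.204)
t=4.600: state=(0.301, 3.551)
t=4.660: state=(0.528, 3.982)
compare at T: x=0.528, y=3.982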